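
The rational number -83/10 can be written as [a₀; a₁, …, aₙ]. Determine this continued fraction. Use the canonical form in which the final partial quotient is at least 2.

[-9; 1, 2, 3]

Apply division with remainder until the remainder is 0:
⌊-83/10⌋ = -9, remainder 7
⌊10/7⌋ = 1, remainder 3
⌊7/3⌋ = 2, remainder 1
⌊3/1⌋ = 3, remainder 0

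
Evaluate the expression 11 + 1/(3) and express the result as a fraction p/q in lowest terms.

Work from the innermost term outward:
Start with 3.
11 + 1/(3/1) = 11 + 1/3 = 34/3

34/3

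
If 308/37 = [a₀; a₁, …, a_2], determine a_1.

⌊308/37⌋ = 8, remainder 12
⌊37/12⌋ = 3, remainder 1

3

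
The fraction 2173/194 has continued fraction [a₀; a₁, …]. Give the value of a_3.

38

Run the Euclidean algorithm, recording each quotient:
⌊2173/194⌋ = 11, remainder 39
⌊194/39⌋ = 4, remainder 38
⌊39/38⌋ = 1, remainder 1
⌊38/1⌋ = 38, remainder 0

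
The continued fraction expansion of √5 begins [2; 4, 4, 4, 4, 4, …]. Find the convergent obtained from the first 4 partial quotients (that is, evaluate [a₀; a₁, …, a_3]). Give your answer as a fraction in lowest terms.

161/72

Starting at the tail and folding back:
Start with 4.
4 + 1/(4/1) = 4 + 1/4 = 17/4
4 + 1/(17/4) = 4 + 4/17 = 72/17
2 + 1/(72/17) = 2 + 17/72 = 161/72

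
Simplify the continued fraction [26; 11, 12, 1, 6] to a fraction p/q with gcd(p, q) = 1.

26012/997

Build up convergents one term at a time:
a_0 = 26: 26/1
a_1 = 11: 287/11
a_2 = 12: 3470/133
a_3 = 1: 3757/144
a_4 = 6: 26012/997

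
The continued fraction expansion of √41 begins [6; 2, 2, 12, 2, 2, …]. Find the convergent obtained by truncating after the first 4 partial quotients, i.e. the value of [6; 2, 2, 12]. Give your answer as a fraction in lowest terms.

397/62

Build up convergents one term at a time:
a_0 = 6: 6/1
a_1 = 2: 13/2
a_2 = 2: 32/5
a_3 = 12: 397/62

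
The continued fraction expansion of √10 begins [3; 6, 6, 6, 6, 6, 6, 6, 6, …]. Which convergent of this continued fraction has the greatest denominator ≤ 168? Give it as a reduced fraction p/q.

117/37

a_0 = 3: 3/1  (≤ bound)
a_1 = 6: 19/6  (≤ bound)
a_2 = 6: 117/37  (≤ bound)
a_3 = 6: 721/228  (> 168, stop)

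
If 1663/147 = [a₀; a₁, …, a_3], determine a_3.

9

Run the Euclidean algorithm, recording each quotient:
⌊1663/147⌋ = 11, remainder 46
⌊147/46⌋ = 3, remainder 9
⌊46/9⌋ = 5, remainder 1
⌊9/1⌋ = 9, remainder 0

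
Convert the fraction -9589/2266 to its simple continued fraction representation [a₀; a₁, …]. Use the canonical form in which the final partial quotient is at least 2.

⌊-9589/2266⌋ = -5, remainder 1741
⌊2266/1741⌋ = 1, remainder 525
⌊1741/525⌋ = 3, remainder 166
⌊525/166⌋ = 3, remainder 27
⌊166/27⌋ = 6, remainder 4
⌊27/4⌋ = 6, remainder 3
⌊4/3⌋ = 1, remainder 1
⌊3/1⌋ = 3, remainder 0

[-5; 1, 3, 3, 6, 6, 1, 3]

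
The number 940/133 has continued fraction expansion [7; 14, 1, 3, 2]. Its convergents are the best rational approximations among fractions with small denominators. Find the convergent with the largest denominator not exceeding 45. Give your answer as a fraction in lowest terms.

106/15

a_0 = 7: 7/1  (≤ bound)
a_1 = 14: 99/14  (≤ bound)
a_2 = 1: 106/15  (≤ bound)
a_3 = 3: 417/59  (> 45, stop)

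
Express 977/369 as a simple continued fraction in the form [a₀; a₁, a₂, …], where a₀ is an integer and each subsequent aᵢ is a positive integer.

[2; 1, 1, 1, 5, 5, 4]

977 ÷ 369 → quotient 2, remainder 239
369 ÷ 239 → quotient 1, remainder 130
239 ÷ 130 → quotient 1, remainder 109
130 ÷ 109 → quotient 1, remainder 21
109 ÷ 21 → quotient 5, remainder 4
21 ÷ 4 → quotient 5, remainder 1
4 ÷ 1 → quotient 4, remainder 0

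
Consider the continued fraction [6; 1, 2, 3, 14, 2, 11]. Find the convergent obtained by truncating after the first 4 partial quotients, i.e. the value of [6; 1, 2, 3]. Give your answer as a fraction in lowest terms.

Start with 3.
2 + 1/(3/1) = 2 + 1/3 = 7/3
1 + 1/(7/3) = 1 + 3/7 = 10/7
6 + 1/(10/7) = 6 + 7/10 = 67/10

67/10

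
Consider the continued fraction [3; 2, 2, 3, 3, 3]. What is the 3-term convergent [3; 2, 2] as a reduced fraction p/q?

Start with 2.
2 + 1/(2/1) = 2 + 1/2 = 5/2
3 + 1/(5/2) = 3 + 2/5 = 17/5

17/5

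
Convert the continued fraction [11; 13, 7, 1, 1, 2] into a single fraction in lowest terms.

a_0 = 11: 11/1
a_1 = 13: 144/13
a_2 = 7: 1019/92
a_3 = 1: 1163/105
a_4 = 1: 2182/197
a_5 = 2: 5527/499

5527/499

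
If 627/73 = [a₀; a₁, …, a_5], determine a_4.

3

⌊627/73⌋ = 8, remainder 43
⌊73/43⌋ = 1, remainder 30
⌊43/30⌋ = 1, remainder 13
⌊30/13⌋ = 2, remainder 4
⌊13/4⌋ = 3, remainder 1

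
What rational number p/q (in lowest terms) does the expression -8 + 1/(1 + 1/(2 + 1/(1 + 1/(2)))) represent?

a_0 = -8: -8/1
a_1 = 1: -7/1
a_2 = 2: -22/3
a_3 = 1: -29/4
a_4 = 2: -80/11

-80/11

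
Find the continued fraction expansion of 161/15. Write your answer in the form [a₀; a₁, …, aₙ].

Apply division with remainder until the remainder is 0:
161 = 10·15 + 11, so a_0 = 10
15 = 1·11 + 4, so a_1 = 1
11 = 2·4 + 3, so a_2 = 2
4 = 1·3 + 1, so a_3 = 1
3 = 3·1 + 0, so a_4 = 3

[10; 1, 2, 1, 3]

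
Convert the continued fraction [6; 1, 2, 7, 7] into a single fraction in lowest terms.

a_0 = 6: 6/1
a_1 = 1: 7/1
a_2 = 2: 20/3
a_3 = 7: 147/22
a_4 = 7: 1049/157

1049/157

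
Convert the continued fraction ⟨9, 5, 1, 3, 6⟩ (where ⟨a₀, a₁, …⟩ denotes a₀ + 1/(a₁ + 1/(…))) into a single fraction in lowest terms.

a_0 = 9: 9/1
a_1 = 5: 46/5
a_2 = 1: 55/6
a_3 = 3: 211/23
a_4 = 6: 1321/144

1321/144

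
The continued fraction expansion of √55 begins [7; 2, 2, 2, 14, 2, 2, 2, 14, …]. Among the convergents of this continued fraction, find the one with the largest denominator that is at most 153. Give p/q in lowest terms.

List convergents until the denominator exceeds the bound:
a_0 = 7: 7/1  (≤ bound)
a_1 = 2: 15/2  (≤ bound)
a_2 = 2: 37/5  (≤ bound)
a_3 = 2: 89/12  (≤ bound)
a_4 = 14: 1283/173  (> 153, stop)

89/12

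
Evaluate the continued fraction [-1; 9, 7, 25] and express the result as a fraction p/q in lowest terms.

-1433/1609

Build up convergents one term at a time:
a_0 = -1: -1/1
a_1 = 9: -8/9
a_2 = 7: -57/64
a_3 = 25: -1433/1609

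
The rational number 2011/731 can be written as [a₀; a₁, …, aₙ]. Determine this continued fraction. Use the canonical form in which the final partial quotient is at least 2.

2011 = 2·731 + 549, so a_0 = 2
731 = 1·549 + 182, so a_1 = 1
549 = 3·182 + 3, so a_2 = 3
182 = 60·3 + 2, so a_3 = 60
3 = 1·2 + 1, so a_4 = 1
2 = 2·1 + 0, so a_5 = 2

[2; 1, 3, 60, 1, 2]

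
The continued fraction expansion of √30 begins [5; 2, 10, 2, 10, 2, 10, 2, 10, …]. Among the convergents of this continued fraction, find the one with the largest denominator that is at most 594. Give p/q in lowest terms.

a_0 = 5: 5/1  (≤ bound)
a_1 = 2: 11/2  (≤ bound)
a_2 = 10: 115/21  (≤ bound)
a_3 = 2: 241/44  (≤ bound)
a_4 = 10: 2525/461  (≤ bound)
a_5 = 2: 5291/966  (> 594, stop)

2525/461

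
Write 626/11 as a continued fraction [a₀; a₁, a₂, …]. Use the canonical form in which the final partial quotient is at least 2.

Apply division with remainder until the remainder is 0:
626 = 56·11 + 10, so a_0 = 56
11 = 1·10 + 1, so a_1 = 1
10 = 10·1 + 0, so a_2 = 10

[56; 1, 10]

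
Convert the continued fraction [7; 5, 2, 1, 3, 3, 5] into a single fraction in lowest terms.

7359/1024

Compute successive convergents:
a_0 = 7: 7/1
a_1 = 5: 36/5
a_2 = 2: 79/11
a_3 = 1: 115/16
a_4 = 3: 424/59
a_5 = 3: 1387/193
a_6 = 5: 7359/1024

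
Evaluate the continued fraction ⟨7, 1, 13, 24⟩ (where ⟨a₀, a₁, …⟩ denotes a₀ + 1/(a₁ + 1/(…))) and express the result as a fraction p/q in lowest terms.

2672/337

a_0 = 7: 7/1
a_1 = 1: 8/1
a_2 = 13: 111/14
a_3 = 24: 2672/337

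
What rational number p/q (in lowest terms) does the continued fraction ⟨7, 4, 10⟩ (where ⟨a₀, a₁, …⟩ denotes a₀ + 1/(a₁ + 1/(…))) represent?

297/41

Start with 10.
4 + 1/(10/1) = 4 + 1/10 = 41/10
7 + 1/(41/10) = 7 + 10/41 = 297/41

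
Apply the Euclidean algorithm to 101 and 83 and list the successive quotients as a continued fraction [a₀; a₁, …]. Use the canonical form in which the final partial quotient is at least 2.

[1; 4, 1, 1, 1, 1, 3]

Apply division with remainder until the remainder is 0:
101 ÷ 83 → quotient 1, remainder 18
83 ÷ 18 → quotient 4, remainder 11
18 ÷ 11 → quotient 1, remainder 7
11 ÷ 7 → quotient 1, remainder 4
7 ÷ 4 → quotient 1, remainder 3
4 ÷ 3 → quotient 1, remainder 1
3 ÷ 1 → quotient 3, remainder 0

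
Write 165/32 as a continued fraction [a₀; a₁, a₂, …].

[5; 6, 2, 2]

165 ÷ 32 → quotient 5, remainder 5
32 ÷ 5 → quotient 6, remainder 2
5 ÷ 2 → quotient 2, remainder 1
2 ÷ 1 → quotient 2, remainder 0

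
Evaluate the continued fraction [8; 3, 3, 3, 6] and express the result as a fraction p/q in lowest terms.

Starting at the tail and folding back:
Start with 6.
3 + 1/(6/1) = 3 + 1/6 = 19/6
3 + 1/(19/6) = 3 + 6/19 = 63/19
3 + 1/(63/19) = 3 + 19/63 = 208/63
8 + 1/(208/63) = 8 + 63/208 = 1727/208

1727/208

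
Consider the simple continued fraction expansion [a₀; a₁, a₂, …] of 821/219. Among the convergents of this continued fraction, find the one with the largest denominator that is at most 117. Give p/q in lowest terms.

15/4

List convergents until the denominator exceeds the bound:
a_0 = 3: 3/1  (≤ bound)
a_1 = 1: 4/1  (≤ bound)
a_2 = 2: 11/3  (≤ bound)
a_3 = 1: 15/4  (≤ bound)
a_4 = 54: 821/219  (> 117, stop)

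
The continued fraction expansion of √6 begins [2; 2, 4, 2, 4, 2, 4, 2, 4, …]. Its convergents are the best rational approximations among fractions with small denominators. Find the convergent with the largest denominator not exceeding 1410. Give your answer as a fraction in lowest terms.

2158/881

List convergents until the denominator exceeds the bound:
a_0 = 2: 2/1  (≤ bound)
a_1 = 2: 5/2  (≤ bound)
a_2 = 4: 22/9  (≤ bound)
a_3 = 2: 49/20  (≤ bound)
a_4 = 4: 218/89  (≤ bound)
a_5 = 2: 485/198  (≤ bound)
a_6 = 4: 2158/881  (≤ bound)
a_7 = 2: 4801/1960  (> 1410, stop)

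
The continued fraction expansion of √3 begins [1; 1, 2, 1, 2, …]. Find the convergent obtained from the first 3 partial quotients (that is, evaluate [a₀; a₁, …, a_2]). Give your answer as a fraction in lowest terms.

Start with 2.
1 + 1/(2/1) = 1 + 1/2 = 3/2
1 + 1/(3/2) = 1 + 2/3 = 5/3

5/3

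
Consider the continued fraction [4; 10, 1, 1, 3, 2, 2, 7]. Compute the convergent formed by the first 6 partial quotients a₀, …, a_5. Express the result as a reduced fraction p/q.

692/169

Start with 2.
3 + 1/(2/1) = 3 + 1/2 = 7/2
1 + 1/(7/2) = 1 + 2/7 = 9/7
1 + 1/(9/7) = 1 + 7/9 = 16/9
10 + 1/(16/9) = 10 + 9/16 = 169/16
4 + 1/(169/16) = 4 + 16/169 = 692/169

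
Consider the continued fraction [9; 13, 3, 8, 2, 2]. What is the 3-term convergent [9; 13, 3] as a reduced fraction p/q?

Start with 3.
13 + 1/(3/1) = 13 + 1/3 = 40/3
9 + 1/(40/3) = 9 + 3/40 = 363/40

363/40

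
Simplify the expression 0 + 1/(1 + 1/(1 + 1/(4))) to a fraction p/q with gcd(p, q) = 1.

Compute successive convergents:
a_0 = 0: 0/1
a_1 = 1: 1/1
a_2 = 1: 1/2
a_3 = 4: 5/9

5/9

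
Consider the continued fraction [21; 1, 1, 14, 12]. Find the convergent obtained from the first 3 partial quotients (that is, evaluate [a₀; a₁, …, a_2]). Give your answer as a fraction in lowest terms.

43/2

Starting at the tail and folding back:
Start with 1.
1 + 1/(1/1) = 1 + 1/1 = 2/1
21 + 1/(2/1) = 21 + 1/2 = 43/2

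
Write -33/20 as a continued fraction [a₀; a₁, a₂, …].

Run the Euclidean algorithm, recording each quotient:
⌊-33/20⌋ = -2, remainder 7
⌊20/7⌋ = 2, remainder 6
⌊7/6⌋ = 1, remainder 1
⌊6/1⌋ = 6, remainder 0

[-2; 2, 1, 6]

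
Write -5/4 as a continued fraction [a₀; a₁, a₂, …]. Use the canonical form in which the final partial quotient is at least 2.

[-2; 1, 3]

-5 ÷ 4 → quotient -2, remainder 3
4 ÷ 3 → quotient 1, remainder 1
3 ÷ 1 → quotient 3, remainder 0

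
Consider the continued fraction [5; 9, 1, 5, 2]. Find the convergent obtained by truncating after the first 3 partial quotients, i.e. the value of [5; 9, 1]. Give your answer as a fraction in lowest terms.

51/10

Build up convergents one term at a time:
a_0 = 5: 5/1
a_1 = 9: 46/9
a_2 = 1: 51/10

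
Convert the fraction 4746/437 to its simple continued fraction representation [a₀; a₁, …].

4746 ÷ 437 → quotient 10, remainder 376
437 ÷ 376 → quotient 1, remainder 61
376 ÷ 61 → quotient 6, remainder 10
61 ÷ 10 → quotient 6, remainder 1
10 ÷ 1 → quotient 10, remainder 0

[10; 1, 6, 6, 10]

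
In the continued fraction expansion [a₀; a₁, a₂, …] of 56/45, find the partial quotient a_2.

56 = 1·45 + 11, so a_0 = 1
45 = 4·11 + 1, so a_1 = 4
11 = 11·1 + 0, so a_2 = 11

11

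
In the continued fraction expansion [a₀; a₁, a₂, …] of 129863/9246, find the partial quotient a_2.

Apply division with remainder until the remainder is 0:
129863 ÷ 9246 → quotient 14, remainder 419
9246 ÷ 419 → quotient 22, remainder 28
419 ÷ 28 → quotient 14, remainder 27

14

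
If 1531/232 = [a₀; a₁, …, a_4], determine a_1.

1531 ÷ 232 → quotient 6, remainder 139
232 ÷ 139 → quotient 1, remainder 93

1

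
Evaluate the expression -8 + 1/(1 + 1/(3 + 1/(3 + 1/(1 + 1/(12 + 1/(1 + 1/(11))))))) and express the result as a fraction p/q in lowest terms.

-20193/2791

Start with 11.
1 + 1/(11/1) = 1 + 1/11 = 12/11
12 + 1/(12/11) = 12 + 11/12 = 155/12
1 + 1/(155/12) = 1 + 12/155 = 167/155
3 + 1/(167/155) = 3 + 155/167 = 656/167
3 + 1/(656/167) = 3 + 167/656 = 2135/656
1 + 1/(2135/656) = 1 + 656/2135 = 2791/2135
-8 + 1/(2791/2135) = -8 + 2135/2791 = -20193/2791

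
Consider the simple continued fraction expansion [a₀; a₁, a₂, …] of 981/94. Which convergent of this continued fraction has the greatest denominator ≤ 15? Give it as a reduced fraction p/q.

List convergents until the denominator exceeds the bound:
a_0 = 10: 10/1  (≤ bound)
a_1 = 2: 21/2  (≤ bound)
a_2 = 3: 73/7  (≤ bound)
a_3 = 2: 167/16  (> 15, stop)

73/7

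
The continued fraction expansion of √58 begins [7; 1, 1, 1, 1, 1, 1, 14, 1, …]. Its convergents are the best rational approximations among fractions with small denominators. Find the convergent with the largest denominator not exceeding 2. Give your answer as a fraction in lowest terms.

15/2

List convergents until the denominator exceeds the bound:
a_0 = 7: 7/1  (≤ bound)
a_1 = 1: 8/1  (≤ bound)
a_2 = 1: 15/2  (≤ bound)
a_3 = 1: 23/3  (> 2, stop)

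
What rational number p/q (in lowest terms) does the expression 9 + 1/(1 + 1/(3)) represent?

39/4

Use the convergent recurrence hₖ = aₖ·hₖ₋₁ + hₖ₋₂ (and likewise for the denominators kₖ):
a_0 = 9: 9/1
a_1 = 1: 10/1
a_2 = 3: 39/4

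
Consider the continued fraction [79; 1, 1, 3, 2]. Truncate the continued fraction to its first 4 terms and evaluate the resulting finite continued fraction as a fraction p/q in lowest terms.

Build up convergents one term at a time:
a_0 = 79: 79/1
a_1 = 1: 80/1
a_2 = 1: 159/2
a_3 = 3: 557/7

557/7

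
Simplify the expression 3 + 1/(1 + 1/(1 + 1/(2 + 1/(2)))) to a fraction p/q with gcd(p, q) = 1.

a_0 = 3: 3/1
a_1 = 1: 4/1
a_2 = 1: 7/2
a_3 = 2: 18/5
a_4 = 2: 43/12

43/12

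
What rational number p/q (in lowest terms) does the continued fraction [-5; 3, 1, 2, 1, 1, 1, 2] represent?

Compute successive convergents:
a_0 = -5: -5/1
a_1 = 3: -14/3
a_2 = 1: -19/4
a_3 = 2: -52/11
a_4 = 1: -71/15
a_5 = 1: -123/26
a_6 = 1: -194/41
a_7 = 2: -511/108

-511/108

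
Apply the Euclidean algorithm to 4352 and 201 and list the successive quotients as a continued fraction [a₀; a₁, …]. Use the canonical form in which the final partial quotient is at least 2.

Repeatedly divide and take the remainder:
4352 ÷ 201 → quotient 21, remainder 131
201 ÷ 131 → quotient 1, remainder 70
131 ÷ 70 → quotient 1, remainder 61
70 ÷ 61 → quotient 1, remainder 9
61 ÷ 9 → quotient 6, remainder 7
9 ÷ 7 → quotient 1, remainder 2
7 ÷ 2 → quotient 3, remainder 1
2 ÷ 1 → quotient 2, remainder 0

[21; 1, 1, 1, 6, 1, 3, 2]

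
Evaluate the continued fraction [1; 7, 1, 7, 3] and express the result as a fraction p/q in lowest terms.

222/197

Start with 3.
7 + 1/(3/1) = 7 + 1/3 = 22/3
1 + 1/(22/3) = 1 + 3/22 = 25/22
7 + 1/(25/22) = 7 + 22/25 = 197/25
1 + 1/(197/25) = 1 + 25/197 = 222/197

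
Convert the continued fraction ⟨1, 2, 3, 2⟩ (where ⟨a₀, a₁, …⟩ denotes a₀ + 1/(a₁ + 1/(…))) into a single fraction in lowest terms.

23/16

Work from the innermost term outward:
Start with 2.
3 + 1/(2/1) = 3 + 1/2 = 7/2
2 + 1/(7/2) = 2 + 2/7 = 16/7
1 + 1/(16/7) = 1 + 7/16 = 23/16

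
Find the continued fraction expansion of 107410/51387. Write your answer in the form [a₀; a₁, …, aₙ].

⌊107410/51387⌋ = 2, remainder 4636
⌊51387/4636⌋ = 11, remainder 391
⌊4636/391⌋ = 11, remainder 335
⌊391/335⌋ = 1, remainder 56
⌊335/56⌋ = 5, remainder 55
⌊56/55⌋ = 1, remainder 1
⌊55/1⌋ = 55, remainder 0

[2; 11, 11, 1, 5, 1, 55]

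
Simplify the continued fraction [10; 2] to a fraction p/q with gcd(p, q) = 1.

Work from the innermost term outward:
Start with 2.
10 + 1/(2/1) = 10 + 1/2 = 21/2

21/2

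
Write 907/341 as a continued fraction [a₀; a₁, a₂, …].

Repeatedly divide and take the remainder:
⌊907/341⌋ = 2, remainder 225
⌊341/225⌋ = 1, remainder 116
⌊225/116⌋ = 1, remainder 109
⌊116/109⌋ = 1, remainder 7
⌊109/7⌋ = 15, remainder 4
⌊7/4⌋ = 1, remainder 3
⌊4/3⌋ = 1, remainder 1
⌊3/1⌋ = 3, remainder 0

[2; 1, 1, 1, 15, 1, 1, 3]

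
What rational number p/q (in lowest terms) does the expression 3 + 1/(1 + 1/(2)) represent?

11/3

Build up convergents one term at a time:
a_0 = 3: 3/1
a_1 = 1: 4/1
a_2 = 2: 11/3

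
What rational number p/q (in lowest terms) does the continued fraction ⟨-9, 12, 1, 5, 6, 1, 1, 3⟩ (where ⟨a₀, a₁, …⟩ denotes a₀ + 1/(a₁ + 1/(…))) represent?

-32414/3633

Collapse the nested fraction from the inside out:
Start with 3.
1 + 1/(3/1) = 1 + 1/3 = 4/3
1 + 1/(4/3) = 1 + 3/4 = 7/4
6 + 1/(7/4) = 6 + 4/7 = 46/7
5 + 1/(46/7) = 5 + 7/46 = 237/46
1 + 1/(237/46) = 1 + 46/237 = 283/237
12 + 1/(283/237) = 12 + 237/283 = 3633/283
-9 + 1/(3633/283) = -9 + 283/3633 = -32414/3633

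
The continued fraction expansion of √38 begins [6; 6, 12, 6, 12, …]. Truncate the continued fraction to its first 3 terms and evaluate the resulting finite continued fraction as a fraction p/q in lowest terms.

450/73

Collapse the nested fraction from the inside out:
Start with 12.
6 + 1/(12/1) = 6 + 1/12 = 73/12
6 + 1/(73/12) = 6 + 12/73 = 450/73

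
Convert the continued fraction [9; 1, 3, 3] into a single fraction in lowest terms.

a_0 = 9: 9/1
a_1 = 1: 10/1
a_2 = 3: 39/4
a_3 = 3: 127/13

127/13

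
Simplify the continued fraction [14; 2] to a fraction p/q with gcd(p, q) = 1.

29/2

a_0 = 14: 14/1
a_1 = 2: 29/2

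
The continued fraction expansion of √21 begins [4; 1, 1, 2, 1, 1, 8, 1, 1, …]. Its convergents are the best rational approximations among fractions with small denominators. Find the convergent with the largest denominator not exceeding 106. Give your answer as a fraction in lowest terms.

a_0 = 4: 4/1  (≤ bound)
a_1 = 1: 5/1  (≤ bound)
a_2 = 1: 9/2  (≤ bound)
a_3 = 2: 23/5  (≤ bound)
a_4 = 1: 32/7  (≤ bound)
a_5 = 1: 55/12  (≤ bound)
a_6 = 8: 472/103  (≤ bound)
a_7 = 1: 527/115  (> 106, stop)

472/103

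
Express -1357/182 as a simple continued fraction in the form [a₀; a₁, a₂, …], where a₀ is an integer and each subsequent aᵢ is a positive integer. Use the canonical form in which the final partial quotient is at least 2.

[-8; 1, 1, 5, 5, 3]

⌊-1357/182⌋ = -8, remainder 99
⌊182/99⌋ = 1, remainder 83
⌊99/83⌋ = 1, remainder 16
⌊83/16⌋ = 5, remainder 3
⌊16/3⌋ = 5, remainder 1
⌊3/1⌋ = 3, remainder 0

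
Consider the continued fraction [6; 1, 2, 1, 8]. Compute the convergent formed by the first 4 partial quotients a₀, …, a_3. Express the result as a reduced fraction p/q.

Start with 1.
2 + 1/(1/1) = 2 + 1/1 = 3/1
1 + 1/(3/1) = 1 + 1/3 = 4/3
6 + 1/(4/3) = 6 + 3/4 = 27/4

27/4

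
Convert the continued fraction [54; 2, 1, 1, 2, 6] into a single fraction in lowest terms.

Starting at the tail and folding back:
Start with 6.
2 + 1/(6/1) = 2 + 1/6 = 13/6
1 + 1/(13/6) = 1 + 6/13 = 19/13
1 + 1/(19/13) = 1 + 13/19 = 32/19
2 + 1/(32/19) = 2 + 19/32 = 83/32
54 + 1/(83/32) = 54 + 32/83 = 4514/83

4514/83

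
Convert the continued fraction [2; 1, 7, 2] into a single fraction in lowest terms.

49/17

a_0 = 2: 2/1
a_1 = 1: 3/1
a_2 = 7: 23/8
a_3 = 2: 49/17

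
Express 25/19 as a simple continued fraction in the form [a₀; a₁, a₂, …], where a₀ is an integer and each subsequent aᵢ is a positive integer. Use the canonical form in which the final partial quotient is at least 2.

Apply division with remainder until the remainder is 0:
25 = 1·19 + 6, so a_0 = 1
19 = 3·6 + 1, so a_1 = 3
6 = 6·1 + 0, so a_2 = 6

[1; 3, 6]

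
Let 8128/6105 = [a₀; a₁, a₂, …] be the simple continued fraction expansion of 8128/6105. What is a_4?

⌊8128/6105⌋ = 1, remainder 2023
⌊6105/2023⌋ = 3, remainder 36
⌊2023/36⌋ = 56, remainder 7
⌊36/7⌋ = 5, remainder 1
⌊7/1⌋ = 7, remainder 0

7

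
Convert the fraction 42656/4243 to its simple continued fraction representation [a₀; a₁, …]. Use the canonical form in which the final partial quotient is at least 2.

[10; 18, 1, 3, 2, 3, 7]

Repeatedly divide and take the remainder:
42656 = 10·4243 + 226, so a_0 = 10
4243 = 18·226 + 175, so a_1 = 18
226 = 1·175 + 51, so a_2 = 1
175 = 3·51 + 22, so a_3 = 3
51 = 2·22 + 7, so a_4 = 2
22 = 3·7 + 1, so a_5 = 3
7 = 7·1 + 0, so a_6 = 7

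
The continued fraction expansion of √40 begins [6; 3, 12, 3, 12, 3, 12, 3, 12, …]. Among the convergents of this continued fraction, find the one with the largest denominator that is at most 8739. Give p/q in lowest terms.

27379/4329

a_0 = 6: 6/1  (≤ bound)
a_1 = 3: 19/3  (≤ bound)
a_2 = 12: 234/37  (≤ bound)
a_3 = 3: 721/114  (≤ bound)
a_4 = 12: 8886/1405  (≤ bound)
a_5 = 3: 27379/4329  (≤ bound)
a_6 = 12: 337434/53353  (> 8739, stop)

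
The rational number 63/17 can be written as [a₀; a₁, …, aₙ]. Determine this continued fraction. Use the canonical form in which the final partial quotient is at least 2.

[3; 1, 2, 2, 2]

63 ÷ 17 → quotient 3, remainder 12
17 ÷ 12 → quotient 1, remainder 5
12 ÷ 5 → quotient 2, remainder 2
5 ÷ 2 → quotient 2, remainder 1
2 ÷ 1 → quotient 2, remainder 0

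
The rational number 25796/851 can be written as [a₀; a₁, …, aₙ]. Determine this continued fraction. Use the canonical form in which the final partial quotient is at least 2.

[30; 3, 5, 53]

Run the Euclidean algorithm, recording each quotient:
25796 = 30·851 + 266, so a_0 = 30
851 = 3·266 + 53, so a_1 = 3
266 = 5·53 + 1, so a_2 = 5
53 = 53·1 + 0, so a_3 = 53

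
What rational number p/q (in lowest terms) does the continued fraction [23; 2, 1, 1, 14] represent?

Work from the innermost term outward:
Start with 14.
1 + 1/(14/1) = 1 + 1/14 = 15/14
1 + 1/(15/14) = 1 + 14/15 = 29/15
2 + 1/(29/15) = 2 + 15/29 = 73/29
23 + 1/(73/29) = 23 + 29/73 = 1708/73

1708/73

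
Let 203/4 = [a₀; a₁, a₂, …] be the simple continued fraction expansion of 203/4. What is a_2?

3

203 = 50·4 + 3, so a_0 = 50
4 = 1·3 + 1, so a_1 = 1
3 = 3·1 + 0, so a_2 = 3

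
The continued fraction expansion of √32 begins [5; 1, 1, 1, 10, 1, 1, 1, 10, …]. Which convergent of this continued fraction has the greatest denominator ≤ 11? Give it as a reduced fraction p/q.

17/3

a_0 = 5: 5/1  (≤ bound)
a_1 = 1: 6/1  (≤ bound)
a_2 = 1: 11/2  (≤ bound)
a_3 = 1: 17/3  (≤ bound)
a_4 = 10: 181/32  (> 11, stop)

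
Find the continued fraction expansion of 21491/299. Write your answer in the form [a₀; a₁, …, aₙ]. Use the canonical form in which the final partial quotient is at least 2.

Repeatedly divide and take the remainder:
⌊21491/299⌋ = 71, remainder 262
⌊299/262⌋ = 1, remainder 37
⌊262/37⌋ = 7, remainder 3
⌊37/3⌋ = 12, remainder 1
⌊3/1⌋ = 3, remainder 0

[71; 1, 7, 12, 3]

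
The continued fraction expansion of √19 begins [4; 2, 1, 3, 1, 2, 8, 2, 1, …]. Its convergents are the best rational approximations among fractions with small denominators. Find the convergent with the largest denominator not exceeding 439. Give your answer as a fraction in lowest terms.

a_0 = 4: 4/1  (≤ bound)
a_1 = 2: 9/2  (≤ bound)
a_2 = 1: 13/3  (≤ bound)
a_3 = 3: 48/11  (≤ bound)
a_4 = 1: 61/14  (≤ bound)
a_5 = 2: 170/39  (≤ bound)
a_6 = 8: 1421/326  (≤ bound)
a_7 = 2: 3012/691  (> 439, stop)

1421/326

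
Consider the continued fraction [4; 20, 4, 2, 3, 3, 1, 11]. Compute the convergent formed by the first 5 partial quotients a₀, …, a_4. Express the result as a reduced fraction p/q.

2539/627

Use the convergent recurrence hₖ = aₖ·hₖ₋₁ + hₖ₋₂ (and likewise for the denominators kₖ):
a_0 = 4: 4/1
a_1 = 20: 81/20
a_2 = 4: 328/81
a_3 = 2: 737/182
a_4 = 3: 2539/627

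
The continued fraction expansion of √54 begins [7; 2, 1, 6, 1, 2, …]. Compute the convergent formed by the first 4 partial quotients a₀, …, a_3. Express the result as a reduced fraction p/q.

147/20

a_0 = 7: 7/1
a_1 = 2: 15/2
a_2 = 1: 22/3
a_3 = 6: 147/20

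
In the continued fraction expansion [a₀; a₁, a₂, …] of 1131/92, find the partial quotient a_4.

Run the Euclidean algorithm, recording each quotient:
1131 = 12·92 + 27, so a_0 = 12
92 = 3·27 + 11, so a_1 = 3
27 = 2·11 + 5, so a_2 = 2
11 = 2·5 + 1, so a_3 = 2
5 = 5·1 + 0, so a_4 = 5

5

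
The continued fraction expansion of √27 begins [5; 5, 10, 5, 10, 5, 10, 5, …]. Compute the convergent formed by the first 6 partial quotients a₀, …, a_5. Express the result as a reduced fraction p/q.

70226/13515

Work from the innermost term outward:
Start with 5.
10 + 1/(5/1) = 10 + 1/5 = 51/5
5 + 1/(51/5) = 5 + 5/51 = 260/51
10 + 1/(260/51) = 10 + 51/260 = 2651/260
5 + 1/(2651/260) = 5 + 260/2651 = 13515/2651
5 + 1/(13515/2651) = 5 + 2651/13515 = 70226/13515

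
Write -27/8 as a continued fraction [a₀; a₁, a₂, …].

Apply division with remainder until the remainder is 0:
-27 = -4·8 + 5, so a_0 = -4
8 = 1·5 + 3, so a_1 = 1
5 = 1·3 + 2, so a_2 = 1
3 = 1·2 + 1, so a_3 = 1
2 = 2·1 + 0, so a_4 = 2

[-4; 1, 1, 1, 2]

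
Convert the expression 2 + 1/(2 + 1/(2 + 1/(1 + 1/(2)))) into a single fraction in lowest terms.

46/19

Collapse the nested fraction from the inside out:
Start with 2.
1 + 1/(2/1) = 1 + 1/2 = 3/2
2 + 1/(3/2) = 2 + 2/3 = 8/3
2 + 1/(8/3) = 2 + 3/8 = 19/8
2 + 1/(19/8) = 2 + 8/19 = 46/19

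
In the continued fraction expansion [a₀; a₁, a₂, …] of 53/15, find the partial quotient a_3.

7

53 ÷ 15 → quotient 3, remainder 8
15 ÷ 8 → quotient 1, remainder 7
8 ÷ 7 → quotient 1, remainder 1
7 ÷ 1 → quotient 7, remainder 0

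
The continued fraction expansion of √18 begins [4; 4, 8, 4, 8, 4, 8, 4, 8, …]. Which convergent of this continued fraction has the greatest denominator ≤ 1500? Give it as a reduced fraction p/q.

4756/1121

List convergents until the denominator exceeds the bound:
a_0 = 4: 4/1  (≤ bound)
a_1 = 4: 17/4  (≤ bound)
a_2 = 8: 140/33  (≤ bound)
a_3 = 4: 577/136  (≤ bound)
a_4 = 8: 4756/1121  (≤ bound)
a_5 = 4: 19601/4620  (> 1500, stop)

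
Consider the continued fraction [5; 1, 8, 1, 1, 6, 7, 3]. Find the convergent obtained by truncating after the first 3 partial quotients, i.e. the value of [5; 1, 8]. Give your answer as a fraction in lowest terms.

a_0 = 5: 5/1
a_1 = 1: 6/1
a_2 = 8: 53/9

53/9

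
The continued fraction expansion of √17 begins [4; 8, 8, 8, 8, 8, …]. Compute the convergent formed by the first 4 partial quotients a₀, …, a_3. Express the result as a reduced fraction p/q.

2177/528

Collapse the nested fraction from the inside out:
Start with 8.
8 + 1/(8/1) = 8 + 1/8 = 65/8
8 + 1/(65/8) = 8 + 8/65 = 528/65
4 + 1/(528/65) = 4 + 65/528 = 2177/528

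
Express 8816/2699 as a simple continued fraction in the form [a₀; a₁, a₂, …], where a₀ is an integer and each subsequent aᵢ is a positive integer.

[3; 3, 1, 3, 16, 11]

8816 ÷ 2699 → quotient 3, remainder 719
2699 ÷ 719 → quotient 3, remainder 542
719 ÷ 542 → quotient 1, remainder 177
542 ÷ 177 → quotient 3, remainder 11
177 ÷ 11 → quotient 16, remainder 1
11 ÷ 1 → quotient 11, remainder 0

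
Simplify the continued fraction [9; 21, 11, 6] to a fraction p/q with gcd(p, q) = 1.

12784/1413

Start with 6.
11 + 1/(6/1) = 11 + 1/6 = 67/6
21 + 1/(67/6) = 21 + 6/67 = 1413/67
9 + 1/(1413/67) = 9 + 67/1413 = 12784/1413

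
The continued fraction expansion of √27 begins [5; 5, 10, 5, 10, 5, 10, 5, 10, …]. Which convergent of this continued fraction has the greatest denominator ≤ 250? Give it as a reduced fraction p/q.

265/51

List convergents until the denominator exceeds the bound:
a_0 = 5: 5/1  (≤ bound)
a_1 = 5: 26/5  (≤ bound)
a_2 = 10: 265/51  (≤ bound)
a_3 = 5: 1351/260  (> 250, stop)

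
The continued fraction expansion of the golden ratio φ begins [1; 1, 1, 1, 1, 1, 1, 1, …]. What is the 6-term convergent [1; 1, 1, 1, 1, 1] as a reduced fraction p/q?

Use the convergent recurrence hₖ = aₖ·hₖ₋₁ + hₖ₋₂ (and likewise for the denominators kₖ):
a_0 = 1: 1/1
a_1 = 1: 2/1
a_2 = 1: 3/2
a_3 = 1: 5/3
a_4 = 1: 8/5
a_5 = 1: 13/8

13/8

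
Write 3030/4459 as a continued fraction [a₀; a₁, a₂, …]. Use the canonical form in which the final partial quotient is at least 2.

[0; 1, 2, 8, 3, 4, 13]

3030 ÷ 4459 → quotient 0, remainder 3030
4459 ÷ 3030 → quotient 1, remainder 1429
3030 ÷ 1429 → quotient 2, remainder 172
1429 ÷ 172 → quotient 8, remainder 53
172 ÷ 53 → quotient 3, remainder 13
53 ÷ 13 → quotient 4, remainder 1
13 ÷ 1 → quotient 13, remainder 0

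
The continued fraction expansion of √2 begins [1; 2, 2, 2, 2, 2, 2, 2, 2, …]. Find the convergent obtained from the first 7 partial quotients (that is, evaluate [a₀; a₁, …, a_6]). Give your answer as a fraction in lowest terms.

239/169

a_0 = 1: 1/1
a_1 = 2: 3/2
a_2 = 2: 7/5
a_3 = 2: 17/12
a_4 = 2: 41/29
a_5 = 2: 99/70
a_6 = 2: 239/169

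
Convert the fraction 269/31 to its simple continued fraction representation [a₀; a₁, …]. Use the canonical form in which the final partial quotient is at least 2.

Run the Euclidean algorithm, recording each quotient:
269 ÷ 31 → quotient 8, remainder 21
31 ÷ 21 → quotient 1, remainder 10
21 ÷ 10 → quotient 2, remainder 1
10 ÷ 1 → quotient 10, remainder 0

[8; 1, 2, 10]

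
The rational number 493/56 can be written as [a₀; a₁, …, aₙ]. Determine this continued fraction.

Run the Euclidean algorithm, recording each quotient:
493 ÷ 56 → quotient 8, remainder 45
56 ÷ 45 → quotient 1, remainder 11
45 ÷ 11 → quotient 4, remainder 1
11 ÷ 1 → quotient 11, remainder 0

[8; 1, 4, 11]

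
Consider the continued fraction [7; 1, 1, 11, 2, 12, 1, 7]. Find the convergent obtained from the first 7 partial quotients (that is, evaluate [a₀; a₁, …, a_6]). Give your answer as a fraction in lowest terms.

a_0 = 7: 7/1
a_1 = 1: 8/1
a_2 = 1: 15/2
a_3 = 11: 173/23
a_4 = 2: 361/48
a_5 = 12: 4505/599
a_6 = 1: 4866/647

4866/647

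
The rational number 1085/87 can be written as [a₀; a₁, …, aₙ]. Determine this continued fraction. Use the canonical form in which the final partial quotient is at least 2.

[12; 2, 8, 5]

⌊1085/87⌋ = 12, remainder 41
⌊87/41⌋ = 2, remainder 5
⌊41/5⌋ = 8, remainder 1
⌊5/1⌋ = 5, remainder 0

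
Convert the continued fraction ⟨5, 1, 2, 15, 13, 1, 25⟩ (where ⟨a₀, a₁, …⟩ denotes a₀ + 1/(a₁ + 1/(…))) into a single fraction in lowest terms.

Work from the innermost term outward:
Start with 25.
1 + 1/(25/1) = 1 + 1/25 = 26/25
13 + 1/(26/25) = 13 + 25/26 = 363/26
15 + 1/(363/26) = 15 + 26/363 = 5471/363
2 + 1/(5471/363) = 2 + 363/5471 = 11305/5471
1 + 1/(11305/5471) = 1 + 5471/11305 = 16776/11305
5 + 1/(16776/11305) = 5 + 11305/16776 = 95185/16776

95185/16776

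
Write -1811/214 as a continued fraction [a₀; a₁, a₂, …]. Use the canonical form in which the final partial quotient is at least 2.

-1811 = -9·214 + 115, so a_0 = -9
214 = 1·115 + 99, so a_1 = 1
115 = 1·99 + 16, so a_2 = 1
99 = 6·16 + 3, so a_3 = 6
16 = 5·3 + 1, so a_4 = 5
3 = 3·1 + 0, so a_5 = 3

[-9; 1, 1, 6, 5, 3]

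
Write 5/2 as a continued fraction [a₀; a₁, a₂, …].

[2; 2]

Run the Euclidean algorithm, recording each quotient:
5 = 2·2 + 1, so a_0 = 2
2 = 2·1 + 0, so a_1 = 2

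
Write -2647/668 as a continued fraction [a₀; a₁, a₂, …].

[-4; 26, 1, 2, 1, 1, 3]

Repeatedly divide and take the remainder:
-2647 = -4·668 + 25, so a_0 = -4
668 = 26·25 + 18, so a_1 = 26
25 = 1·18 + 7, so a_2 = 1
18 = 2·7 + 4, so a_3 = 2
7 = 1·4 + 3, so a_4 = 1
4 = 1·3 + 1, so a_5 = 1
3 = 3·1 + 0, so a_6 = 3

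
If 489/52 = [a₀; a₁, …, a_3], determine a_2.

489 ÷ 52 → quotient 9, remainder 21
52 ÷ 21 → quotient 2, remainder 10
21 ÷ 10 → quotient 2, remainder 1

2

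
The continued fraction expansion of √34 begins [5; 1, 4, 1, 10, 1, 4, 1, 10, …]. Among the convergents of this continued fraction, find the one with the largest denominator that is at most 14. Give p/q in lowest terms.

List convergents until the denominator exceeds the bound:
a_0 = 5: 5/1  (≤ bound)
a_1 = 1: 6/1  (≤ bound)
a_2 = 4: 29/5  (≤ bound)
a_3 = 1: 35/6  (≤ bound)
a_4 = 10: 379/65  (> 14, stop)

35/6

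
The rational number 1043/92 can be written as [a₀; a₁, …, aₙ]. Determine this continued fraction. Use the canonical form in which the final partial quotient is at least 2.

[11; 2, 1, 30]

Run the Euclidean algorithm, recording each quotient:
1043 ÷ 92 → quotient 11, remainder 31
92 ÷ 31 → quotient 2, remainder 30
31 ÷ 30 → quotient 1, remainder 1
30 ÷ 1 → quotient 30, remainder 0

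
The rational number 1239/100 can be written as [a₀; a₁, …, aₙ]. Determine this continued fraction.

1239 = 12·100 + 39, so a_0 = 12
100 = 2·39 + 22, so a_1 = 2
39 = 1·22 + 17, so a_2 = 1
22 = 1·17 + 5, so a_3 = 1
17 = 3·5 + 2, so a_4 = 3
5 = 2·2 + 1, so a_5 = 2
2 = 2·1 + 0, so a_6 = 2

[12; 2, 1, 1, 3, 2, 2]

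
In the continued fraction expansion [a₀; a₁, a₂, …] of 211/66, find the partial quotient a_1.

5

Repeatedly divide and take the remainder:
211 ÷ 66 → quotient 3, remainder 13
66 ÷ 13 → quotient 5, remainder 1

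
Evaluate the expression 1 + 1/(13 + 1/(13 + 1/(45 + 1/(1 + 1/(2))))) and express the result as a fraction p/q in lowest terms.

Collapse the nested fraction from the inside out:
Start with 2.
1 + 1/(2/1) = 1 + 1/2 = 3/2
45 + 1/(3/2) = 45 + 2/3 = 137/3
13 + 1/(137/3) = 13 + 3/137 = 1784/137
13 + 1/(1784/137) = 13 + 137/1784 = 23329/1784
1 + 1/(23329/1784) = 1 + 1784/23329 = 25113/23329

25113/23329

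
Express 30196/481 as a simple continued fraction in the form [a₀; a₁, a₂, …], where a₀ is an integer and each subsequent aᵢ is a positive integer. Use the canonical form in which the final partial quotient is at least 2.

Apply division with remainder until the remainder is 0:
30196 ÷ 481 → quotient 62, remainder 374
481 ÷ 374 → quotient 1, remainder 107
374 ÷ 107 → quotient 3, remainder 53
107 ÷ 53 → quotient 2, remainder 1
53 ÷ 1 → quotient 53, remainder 0

[62; 1, 3, 2, 53]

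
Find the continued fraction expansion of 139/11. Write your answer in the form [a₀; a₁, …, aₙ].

[12; 1, 1, 1, 3]

Apply division with remainder until the remainder is 0:
⌊139/11⌋ = 12, remainder 7
⌊11/7⌋ = 1, remainder 4
⌊7/4⌋ = 1, remainder 3
⌊4/3⌋ = 1, remainder 1
⌊3/1⌋ = 3, remainder 0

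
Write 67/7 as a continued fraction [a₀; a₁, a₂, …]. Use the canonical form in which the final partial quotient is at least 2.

Run the Euclidean algorithm, recording each quotient:
67 ÷ 7 → quotient 9, remainder 4
7 ÷ 4 → quotient 1, remainder 3
4 ÷ 3 → quotient 1, remainder 1
3 ÷ 1 → quotient 3, remainder 0

[9; 1, 1, 3]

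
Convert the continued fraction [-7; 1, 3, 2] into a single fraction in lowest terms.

-56/9

Starting at the tail and folding back:
Start with 2.
3 + 1/(2/1) = 3 + 1/2 = 7/2
1 + 1/(7/2) = 1 + 2/7 = 9/7
-7 + 1/(9/7) = -7 + 7/9 = -56/9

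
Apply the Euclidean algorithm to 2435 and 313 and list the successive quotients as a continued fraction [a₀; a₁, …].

[7; 1, 3, 1, 1, 6, 2, 2]

Repeatedly divide and take the remainder:
⌊2435/313⌋ = 7, remainder 244
⌊313/244⌋ = 1, remainder 69
⌊244/69⌋ = 3, remainder 37
⌊69/37⌋ = 1, remainder 32
⌊37/32⌋ = 1, remainder 5
⌊32/5⌋ = 6, remainder 2
⌊5/2⌋ = 2, remainder 1
⌊2/1⌋ = 2, remainder 0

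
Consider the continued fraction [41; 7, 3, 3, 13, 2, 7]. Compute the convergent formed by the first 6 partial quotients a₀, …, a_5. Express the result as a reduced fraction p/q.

82891/2015

Collapse the nested fraction from the inside out:
Start with 2.
13 + 1/(2/1) = 13 + 1/2 = 27/2
3 + 1/(27/2) = 3 + 2/27 = 83/27
3 + 1/(83/27) = 3 + 27/83 = 276/83
7 + 1/(276/83) = 7 + 83/276 = 2015/276
41 + 1/(2015/276) = 41 + 276/2015 = 82891/2015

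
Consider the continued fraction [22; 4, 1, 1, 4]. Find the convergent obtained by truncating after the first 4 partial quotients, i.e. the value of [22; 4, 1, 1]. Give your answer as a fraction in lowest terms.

Start with 1.
1 + 1/(1/1) = 1 + 1/1 = 2/1
4 + 1/(2/1) = 4 + 1/2 = 9/2
22 + 1/(9/2) = 22 + 2/9 = 200/9

200/9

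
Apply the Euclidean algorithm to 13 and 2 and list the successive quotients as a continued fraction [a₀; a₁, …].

[6; 2]

13 ÷ 2 → quotient 6, remainder 1
2 ÷ 1 → quotient 2, remainder 0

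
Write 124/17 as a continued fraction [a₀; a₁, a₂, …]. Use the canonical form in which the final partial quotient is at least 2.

⌊124/17⌋ = 7, remainder 5
⌊17/5⌋ = 3, remainder 2
⌊5/2⌋ = 2, remainder 1
⌊2/1⌋ = 2, remainder 0

[7; 3, 2, 2]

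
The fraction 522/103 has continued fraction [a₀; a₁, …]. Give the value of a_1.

14

Repeatedly divide and take the remainder:
522 ÷ 103 → quotient 5, remainder 7
103 ÷ 7 → quotient 14, remainder 5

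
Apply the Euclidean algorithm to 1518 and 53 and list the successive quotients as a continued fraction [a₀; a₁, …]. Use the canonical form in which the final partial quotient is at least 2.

⌊1518/53⌋ = 28, remainder 34
⌊53/34⌋ = 1, remainder 19
⌊34/19⌋ = 1, remainder 15
⌊19/15⌋ = 1, remainder 4
⌊15/4⌋ = 3, remainder 3
⌊4/3⌋ = 1, remainder 1
⌊3/1⌋ = 3, remainder 0

[28; 1, 1, 1, 3, 1, 3]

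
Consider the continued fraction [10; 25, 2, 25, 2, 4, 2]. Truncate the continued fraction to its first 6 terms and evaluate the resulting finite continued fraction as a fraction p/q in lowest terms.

Start with 4.
2 + 1/(4/1) = 2 + 1/4 = 9/4
25 + 1/(9/4) = 25 + 4/9 = 229/9
2 + 1/(229/9) = 2 + 9/229 = 467/229
25 + 1/(467/229) = 25 + 229/467 = 11904/467
10 + 1/(11904/467) = 10 + 467/11904 = 119507/11904

119507/11904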